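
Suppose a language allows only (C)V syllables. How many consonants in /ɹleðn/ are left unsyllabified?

Syllabifying with onset maximization leaves /ɹ/, /ð/, /n/ stranded (no codas are permitted; onsets are limited to one consonant).

3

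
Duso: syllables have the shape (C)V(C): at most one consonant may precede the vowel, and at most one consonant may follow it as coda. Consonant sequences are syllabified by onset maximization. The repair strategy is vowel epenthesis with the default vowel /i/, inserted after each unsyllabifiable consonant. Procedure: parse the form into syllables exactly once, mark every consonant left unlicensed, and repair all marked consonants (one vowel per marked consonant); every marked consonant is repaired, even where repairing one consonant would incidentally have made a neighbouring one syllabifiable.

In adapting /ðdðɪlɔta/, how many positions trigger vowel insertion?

2

The unsyllabifiable consonants are /ð/, /d/; each receives one epenthetic vowel.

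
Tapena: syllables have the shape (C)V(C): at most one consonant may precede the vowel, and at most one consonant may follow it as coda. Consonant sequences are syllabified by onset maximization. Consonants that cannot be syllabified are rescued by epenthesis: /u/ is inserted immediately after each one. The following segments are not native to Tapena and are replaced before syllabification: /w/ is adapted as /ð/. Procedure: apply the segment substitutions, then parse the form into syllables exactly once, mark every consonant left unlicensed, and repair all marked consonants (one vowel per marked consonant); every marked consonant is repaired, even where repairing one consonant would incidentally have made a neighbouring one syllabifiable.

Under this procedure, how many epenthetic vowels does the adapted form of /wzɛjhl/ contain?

After substitution the input is /ðzɛjhl/.
The unsyllabifiable consonants are /ð/, /h/, /l/; each receives one epenthetic vowel.

3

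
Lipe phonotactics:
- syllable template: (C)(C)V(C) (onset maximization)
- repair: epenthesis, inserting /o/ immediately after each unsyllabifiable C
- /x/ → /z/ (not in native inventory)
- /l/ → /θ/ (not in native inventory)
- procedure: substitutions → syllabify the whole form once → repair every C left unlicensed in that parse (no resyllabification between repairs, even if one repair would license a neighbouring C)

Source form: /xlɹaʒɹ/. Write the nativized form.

zoθɹaʒɹo

Substitution: /x/ → /z/, /l/ → /θ/, giving /zθɹaʒɹ/.
Under (C)(C)V(C), the unsyllabifiable consonants are /z/, /ɹ/ (at most one coda consonant is licensed; onsets may contain at most 2 consonants).
Epenthesis after each stranded consonant: /z/ → /zo/, /ɹ/ → /ɹo/.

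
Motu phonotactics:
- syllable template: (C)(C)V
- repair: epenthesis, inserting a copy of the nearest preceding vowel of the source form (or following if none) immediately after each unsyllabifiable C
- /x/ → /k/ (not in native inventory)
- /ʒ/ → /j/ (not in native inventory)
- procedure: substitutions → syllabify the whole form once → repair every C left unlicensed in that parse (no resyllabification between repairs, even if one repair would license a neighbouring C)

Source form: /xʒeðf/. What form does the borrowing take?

kjeðefe

Substitution: /x/ → /k/, /ʒ/ → /j/, giving /kjeðf/.
Under (C)(C)V, the unsyllabifiable consonants are /ð/, /f/ (no codas are permitted; onsets may contain at most 2 consonants).
Each unlicensed consonant becomes the onset of a new syllable: /ð/ → /ðe/, /f/ → /fe/.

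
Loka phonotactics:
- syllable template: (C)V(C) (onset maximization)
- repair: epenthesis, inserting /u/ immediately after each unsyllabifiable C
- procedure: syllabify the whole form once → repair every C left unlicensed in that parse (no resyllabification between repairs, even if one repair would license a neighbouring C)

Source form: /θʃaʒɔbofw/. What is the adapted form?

θuʃaʒɔbofwu

The consonants /θ/, /w/ cannot be parsed into a legal (C)V(C) syllable (at most one coda consonant is licensed; onsets are limited to one consonant).
Epenthesis after each stranded consonant: /θ/ → /θu/, /w/ → /wu/.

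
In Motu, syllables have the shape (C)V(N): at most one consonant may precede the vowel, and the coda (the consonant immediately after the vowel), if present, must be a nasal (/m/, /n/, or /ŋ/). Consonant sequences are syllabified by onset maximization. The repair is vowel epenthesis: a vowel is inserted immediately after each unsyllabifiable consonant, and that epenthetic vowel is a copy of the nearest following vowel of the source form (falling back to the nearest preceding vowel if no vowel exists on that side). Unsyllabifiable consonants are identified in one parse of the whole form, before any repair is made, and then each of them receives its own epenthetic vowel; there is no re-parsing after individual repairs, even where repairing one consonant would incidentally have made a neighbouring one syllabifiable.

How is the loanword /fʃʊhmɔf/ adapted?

fʊʃʊhɔmɔfɔ

The consonants /f/, /h/, /f/ cannot be parsed into a legal (C)V(N) syllable (only a nasal (/m/, /n/, or /ŋ/) is licensed in coda position; onsets are limited to one consonant).
Each unlicensed consonant becomes the onset of a new syllable: /f/ → /fʊ/, /h/ → /hɔ/, /f/ → /fɔ/.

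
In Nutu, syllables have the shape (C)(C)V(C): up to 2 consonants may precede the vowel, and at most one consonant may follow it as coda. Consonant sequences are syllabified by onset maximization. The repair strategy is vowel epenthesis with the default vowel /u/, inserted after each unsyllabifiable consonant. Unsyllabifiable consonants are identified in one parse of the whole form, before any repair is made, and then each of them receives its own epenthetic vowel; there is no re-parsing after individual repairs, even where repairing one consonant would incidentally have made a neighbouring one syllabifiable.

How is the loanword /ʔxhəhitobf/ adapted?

ʔuxhəhitobfu

The consonants /ʔ/, /f/ cannot be parsed into a legal (C)(C)V(C) syllable (at most one coda consonant is licensed; onsets may contain at most 2 consonants).
Inserting the epenthetic vowel yields /ʔ/ → /ʔu/, /f/ → /fu/.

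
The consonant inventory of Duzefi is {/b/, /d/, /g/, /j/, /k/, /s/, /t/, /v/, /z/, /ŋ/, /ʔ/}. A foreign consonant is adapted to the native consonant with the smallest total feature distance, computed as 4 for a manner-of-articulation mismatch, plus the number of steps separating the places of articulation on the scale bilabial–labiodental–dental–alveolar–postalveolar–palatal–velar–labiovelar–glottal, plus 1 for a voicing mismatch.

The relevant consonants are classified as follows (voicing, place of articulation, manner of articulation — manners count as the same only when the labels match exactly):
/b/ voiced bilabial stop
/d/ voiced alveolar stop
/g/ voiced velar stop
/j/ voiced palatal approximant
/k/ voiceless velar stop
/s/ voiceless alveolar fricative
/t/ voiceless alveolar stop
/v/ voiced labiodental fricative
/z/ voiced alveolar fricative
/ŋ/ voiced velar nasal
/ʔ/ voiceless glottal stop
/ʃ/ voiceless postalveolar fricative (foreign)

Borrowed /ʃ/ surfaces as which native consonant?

s

/s/ is closest: same manner (fricative), place distance 1 (postalveolar→alveolar), same voicing; total 1. Next closest is /z/ at distance 2.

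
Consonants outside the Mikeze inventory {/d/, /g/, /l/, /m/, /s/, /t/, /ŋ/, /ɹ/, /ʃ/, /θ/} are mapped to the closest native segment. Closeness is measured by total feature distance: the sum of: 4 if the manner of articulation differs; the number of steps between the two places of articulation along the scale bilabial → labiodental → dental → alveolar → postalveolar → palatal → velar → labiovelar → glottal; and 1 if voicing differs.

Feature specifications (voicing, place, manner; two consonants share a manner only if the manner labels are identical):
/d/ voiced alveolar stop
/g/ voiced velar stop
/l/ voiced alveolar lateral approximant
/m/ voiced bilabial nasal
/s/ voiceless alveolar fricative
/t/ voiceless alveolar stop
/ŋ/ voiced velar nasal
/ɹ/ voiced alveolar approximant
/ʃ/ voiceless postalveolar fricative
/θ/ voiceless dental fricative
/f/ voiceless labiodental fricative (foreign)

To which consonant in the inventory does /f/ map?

/θ/ is closest: same manner (fricative), place distance 1 (labiodental→dental), same voicing; total 1. Next closest is /s/ at distance 2.

θ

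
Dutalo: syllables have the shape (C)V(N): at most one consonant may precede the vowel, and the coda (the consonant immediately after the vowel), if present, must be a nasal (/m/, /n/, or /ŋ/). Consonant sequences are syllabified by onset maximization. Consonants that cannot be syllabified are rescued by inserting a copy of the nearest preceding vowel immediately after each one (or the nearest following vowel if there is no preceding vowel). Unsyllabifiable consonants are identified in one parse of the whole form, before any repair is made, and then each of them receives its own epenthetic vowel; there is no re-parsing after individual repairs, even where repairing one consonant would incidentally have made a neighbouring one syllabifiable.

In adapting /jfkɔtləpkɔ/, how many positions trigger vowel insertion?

4

The unsyllabifiable consonants are /j/, /f/, /t/, /p/; each receives one epenthetic vowel.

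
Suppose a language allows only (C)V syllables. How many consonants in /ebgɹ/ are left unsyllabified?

The consonants /b/, /g/, /ɹ/ cannot be parsed into a legal (C)V syllable (no codas are permitted; onsets are limited to one consonant).

3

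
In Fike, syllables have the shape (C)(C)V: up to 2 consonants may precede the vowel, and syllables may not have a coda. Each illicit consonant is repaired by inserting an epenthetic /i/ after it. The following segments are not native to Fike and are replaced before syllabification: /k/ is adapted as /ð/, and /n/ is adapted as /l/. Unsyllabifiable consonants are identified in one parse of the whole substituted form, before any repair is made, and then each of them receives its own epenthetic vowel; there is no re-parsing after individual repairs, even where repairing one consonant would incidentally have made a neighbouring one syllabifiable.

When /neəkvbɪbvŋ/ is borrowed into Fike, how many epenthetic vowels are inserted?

4

After substitution the input is /leəðvbɪbvŋ/.
The unsyllabifiable consonants are /ð/, /b/, /v/, /ŋ/; each receives one epenthetic vowel.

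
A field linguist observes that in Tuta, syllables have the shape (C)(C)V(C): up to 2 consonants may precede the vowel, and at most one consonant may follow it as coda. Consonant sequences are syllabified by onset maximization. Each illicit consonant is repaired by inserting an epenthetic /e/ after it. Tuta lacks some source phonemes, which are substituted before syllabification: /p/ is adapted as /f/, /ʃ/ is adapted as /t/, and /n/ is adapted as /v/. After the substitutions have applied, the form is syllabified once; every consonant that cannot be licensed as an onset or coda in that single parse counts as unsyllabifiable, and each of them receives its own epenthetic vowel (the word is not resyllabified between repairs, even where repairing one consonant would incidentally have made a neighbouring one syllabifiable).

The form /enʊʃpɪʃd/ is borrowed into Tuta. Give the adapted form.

evʊtfɪtde

Substitution: /n/ → /v/, /ʃ/ → /t/, /p/ → /f/, giving /evʊtfɪtd/.
The consonants /d/ cannot be parsed into a legal (C)(C)V(C) syllable (at most one coda consonant is licensed; onsets may contain at most 2 consonants).
Inserting the epenthetic vowel yields /d/ → /de/.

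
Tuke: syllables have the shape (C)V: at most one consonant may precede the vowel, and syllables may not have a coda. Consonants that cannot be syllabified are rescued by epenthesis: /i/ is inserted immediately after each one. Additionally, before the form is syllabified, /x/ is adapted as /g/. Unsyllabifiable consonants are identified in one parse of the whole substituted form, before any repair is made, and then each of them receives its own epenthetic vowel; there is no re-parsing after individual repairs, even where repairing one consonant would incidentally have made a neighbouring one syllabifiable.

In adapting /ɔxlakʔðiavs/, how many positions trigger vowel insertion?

5

After substitution the input is /ɔglakʔðiavs/.
The unsyllabifiable consonants are /g/, /k/, /ʔ/, /v/, /s/; each receives one epenthetic vowel.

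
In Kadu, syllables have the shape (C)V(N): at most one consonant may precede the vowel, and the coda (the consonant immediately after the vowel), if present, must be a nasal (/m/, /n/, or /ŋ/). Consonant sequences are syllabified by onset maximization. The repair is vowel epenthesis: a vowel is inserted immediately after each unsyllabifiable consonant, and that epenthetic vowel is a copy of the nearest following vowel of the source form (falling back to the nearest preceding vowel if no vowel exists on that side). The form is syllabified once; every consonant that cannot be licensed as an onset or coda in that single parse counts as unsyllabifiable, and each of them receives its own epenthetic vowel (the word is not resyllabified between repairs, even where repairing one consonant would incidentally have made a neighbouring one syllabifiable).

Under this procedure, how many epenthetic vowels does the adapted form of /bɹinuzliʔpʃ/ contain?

The unsyllabifiable consonants are /b/, /z/, /ʔ/, /p/, /ʃ/; each receives one epenthetic vowel.

5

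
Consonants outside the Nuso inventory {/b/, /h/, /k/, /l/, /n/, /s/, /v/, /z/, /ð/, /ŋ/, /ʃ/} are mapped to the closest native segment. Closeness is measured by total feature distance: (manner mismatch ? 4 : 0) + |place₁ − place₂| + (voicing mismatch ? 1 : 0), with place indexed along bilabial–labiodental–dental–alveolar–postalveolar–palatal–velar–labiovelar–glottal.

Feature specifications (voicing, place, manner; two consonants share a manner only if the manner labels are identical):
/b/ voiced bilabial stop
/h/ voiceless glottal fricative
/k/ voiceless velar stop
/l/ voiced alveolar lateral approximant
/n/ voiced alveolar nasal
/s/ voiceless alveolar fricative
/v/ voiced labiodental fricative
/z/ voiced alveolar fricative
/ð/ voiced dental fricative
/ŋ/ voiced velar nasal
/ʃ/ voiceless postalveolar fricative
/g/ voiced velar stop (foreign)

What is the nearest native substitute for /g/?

/k/ is closest: same manner (stop), place distance 0 (velar→velar), voicing differs (+1); total 1. Next closest is /ŋ/ at distance 4.

k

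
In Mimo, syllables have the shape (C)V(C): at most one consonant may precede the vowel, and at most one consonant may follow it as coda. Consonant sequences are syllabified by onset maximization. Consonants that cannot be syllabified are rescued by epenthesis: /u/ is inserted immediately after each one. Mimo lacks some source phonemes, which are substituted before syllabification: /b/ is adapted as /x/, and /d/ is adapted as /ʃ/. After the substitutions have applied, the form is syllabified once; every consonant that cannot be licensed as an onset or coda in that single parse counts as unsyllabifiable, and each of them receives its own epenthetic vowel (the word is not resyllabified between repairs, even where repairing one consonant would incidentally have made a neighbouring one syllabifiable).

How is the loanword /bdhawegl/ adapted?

xuʃuhaweglu

Substitution: /b/ → /x/, /d/ → /ʃ/, giving /xʃhawegl/.
Syllabifying with onset maximization leaves /x/, /ʃ/, /l/ stranded (at most one coda consonant is licensed; onsets are limited to one consonant).
Epenthesis after each stranded consonant: /x/ → /xu/, /ʃ/ → /ʃu/, /l/ → /lu/.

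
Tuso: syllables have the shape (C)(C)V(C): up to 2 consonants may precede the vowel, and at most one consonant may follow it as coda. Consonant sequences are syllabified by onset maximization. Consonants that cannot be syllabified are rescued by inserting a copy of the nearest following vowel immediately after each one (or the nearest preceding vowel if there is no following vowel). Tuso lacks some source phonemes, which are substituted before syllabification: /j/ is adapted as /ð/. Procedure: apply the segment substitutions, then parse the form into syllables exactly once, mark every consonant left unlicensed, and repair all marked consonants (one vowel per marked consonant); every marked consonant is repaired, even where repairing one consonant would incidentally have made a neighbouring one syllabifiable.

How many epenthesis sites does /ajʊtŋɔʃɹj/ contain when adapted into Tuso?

After substitution the input is /aðʊtŋɔʃɹð/.
The unsyllabifiable consonants are /ɹ/, /ð/; each receives one epenthetic vowel.

2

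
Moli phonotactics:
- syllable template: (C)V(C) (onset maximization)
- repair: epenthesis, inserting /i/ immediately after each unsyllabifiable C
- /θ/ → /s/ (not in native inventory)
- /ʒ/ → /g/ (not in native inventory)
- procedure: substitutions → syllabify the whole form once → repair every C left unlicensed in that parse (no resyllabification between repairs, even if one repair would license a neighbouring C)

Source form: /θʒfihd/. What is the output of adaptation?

Substitution: /θ/ → /s/, /ʒ/ → /g/, giving /sgfihd/.
Syllabifying with onset maximization leaves /s/, /g/, /d/ stranded (at most one coda consonant is licensed; onsets are limited to one consonant).
Each unlicensed consonant becomes the onset of a new syllable: /s/ → /si/, /g/ → /gi/, /d/ → /di/.

sigifihdi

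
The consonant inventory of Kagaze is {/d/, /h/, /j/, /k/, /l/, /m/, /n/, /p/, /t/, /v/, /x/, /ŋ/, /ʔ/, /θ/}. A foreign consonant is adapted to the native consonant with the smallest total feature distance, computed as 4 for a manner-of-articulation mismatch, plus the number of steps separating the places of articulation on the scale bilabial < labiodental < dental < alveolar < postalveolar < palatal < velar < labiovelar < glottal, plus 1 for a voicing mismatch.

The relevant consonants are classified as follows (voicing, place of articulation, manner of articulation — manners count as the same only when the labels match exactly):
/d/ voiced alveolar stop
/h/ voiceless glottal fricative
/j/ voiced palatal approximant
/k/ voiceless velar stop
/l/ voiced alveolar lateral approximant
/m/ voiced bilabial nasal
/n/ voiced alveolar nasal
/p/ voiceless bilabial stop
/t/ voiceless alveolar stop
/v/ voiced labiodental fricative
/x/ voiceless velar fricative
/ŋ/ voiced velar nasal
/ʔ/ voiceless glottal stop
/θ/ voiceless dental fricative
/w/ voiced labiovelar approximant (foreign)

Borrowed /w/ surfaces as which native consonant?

j

/j/ is closest: same manner (approximant), place distance 2 (labiovelar→palatal), same voicing; total 2. Next closest is /ŋ/ at distance 5.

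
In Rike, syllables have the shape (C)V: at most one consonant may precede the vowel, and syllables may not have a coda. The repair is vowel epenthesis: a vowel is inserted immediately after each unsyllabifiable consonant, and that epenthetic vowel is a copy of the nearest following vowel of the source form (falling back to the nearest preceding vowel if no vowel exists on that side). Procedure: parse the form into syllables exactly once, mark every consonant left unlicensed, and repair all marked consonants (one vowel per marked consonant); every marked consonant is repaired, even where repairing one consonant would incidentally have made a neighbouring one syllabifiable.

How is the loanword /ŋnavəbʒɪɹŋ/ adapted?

The consonants /ŋ/, /b/, /ɹ/, /ŋ/ cannot be parsed into a legal (C)V syllable (no codas are permitted; onsets are limited to one consonant).
Epenthesis after each stranded consonant: /ŋ/ → /ŋa/, /b/ → /bɪ/, /ɹ/ → /ɹɪ/, /ŋ/ → /ŋɪ/.

ŋanavəbɪʒɪɹɪŋɪ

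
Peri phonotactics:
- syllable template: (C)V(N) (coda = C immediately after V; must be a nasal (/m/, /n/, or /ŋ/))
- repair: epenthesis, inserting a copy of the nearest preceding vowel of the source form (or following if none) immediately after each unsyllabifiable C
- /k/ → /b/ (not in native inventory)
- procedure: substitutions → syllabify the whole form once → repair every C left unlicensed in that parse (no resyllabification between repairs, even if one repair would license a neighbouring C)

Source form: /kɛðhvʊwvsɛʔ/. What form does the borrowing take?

bɛðɛhɛvʊwʊvʊsɛʔɛ

Substitution: /k/ → /b/, giving /bɛðhvʊwvsɛʔ/.
Under (C)V(N), the unsyllabifiable consonants are /ð/, /h/, /w/, /v/, /ʔ/ (only a nasal (/m/, /n/, or /ŋ/) is licensed in coda position; onsets are limited to one consonant).
Epenthesis after each stranded consonant: /ð/ → /ðɛ/, /h/ → /hɛ/, /w/ → /wʊ/, /v/ → /vʊ/, /ʔ/ → /ʔɛ/.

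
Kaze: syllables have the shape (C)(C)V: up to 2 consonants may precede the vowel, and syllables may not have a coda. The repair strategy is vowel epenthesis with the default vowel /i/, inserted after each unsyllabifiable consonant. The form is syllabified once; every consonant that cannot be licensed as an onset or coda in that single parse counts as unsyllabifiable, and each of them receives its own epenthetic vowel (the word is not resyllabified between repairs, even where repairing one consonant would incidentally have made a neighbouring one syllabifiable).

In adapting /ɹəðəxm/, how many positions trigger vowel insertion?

2

The unsyllabifiable consonants are /x/, /m/; each receives one epenthetic vowel.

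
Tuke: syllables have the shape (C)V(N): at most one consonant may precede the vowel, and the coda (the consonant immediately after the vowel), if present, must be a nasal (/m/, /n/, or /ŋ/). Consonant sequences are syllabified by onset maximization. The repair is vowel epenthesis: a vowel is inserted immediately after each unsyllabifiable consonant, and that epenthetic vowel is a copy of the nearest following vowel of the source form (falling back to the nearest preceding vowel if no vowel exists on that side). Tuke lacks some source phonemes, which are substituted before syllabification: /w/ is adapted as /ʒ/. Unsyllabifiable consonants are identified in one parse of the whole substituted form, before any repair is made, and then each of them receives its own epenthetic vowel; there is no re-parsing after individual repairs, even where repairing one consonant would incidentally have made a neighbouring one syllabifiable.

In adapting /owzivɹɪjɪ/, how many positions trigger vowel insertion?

2

After substitution the input is /oʒzivɹɪjɪ/.
The unsyllabifiable consonants are /ʒ/, /v/; each receives one epenthetic vowel.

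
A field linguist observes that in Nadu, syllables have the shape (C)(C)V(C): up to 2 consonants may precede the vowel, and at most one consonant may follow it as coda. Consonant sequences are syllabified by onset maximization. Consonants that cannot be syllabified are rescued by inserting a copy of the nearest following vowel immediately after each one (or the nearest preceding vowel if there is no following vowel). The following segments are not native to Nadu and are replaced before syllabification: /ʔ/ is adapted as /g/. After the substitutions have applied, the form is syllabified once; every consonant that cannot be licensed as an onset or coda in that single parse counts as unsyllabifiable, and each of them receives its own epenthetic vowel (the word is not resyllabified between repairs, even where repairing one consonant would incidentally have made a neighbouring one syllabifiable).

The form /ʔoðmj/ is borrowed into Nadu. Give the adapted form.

Substitution: /ʔ/ → /g/, giving /goðmj/.
The consonants /m/, /j/ cannot be parsed into a legal (C)(C)V(C) syllable (at most one coda consonant is licensed; onsets may contain at most 2 consonants).
Inserting the epenthetic vowel yields /m/ → /mo/, /j/ → /jo/.

goðmojo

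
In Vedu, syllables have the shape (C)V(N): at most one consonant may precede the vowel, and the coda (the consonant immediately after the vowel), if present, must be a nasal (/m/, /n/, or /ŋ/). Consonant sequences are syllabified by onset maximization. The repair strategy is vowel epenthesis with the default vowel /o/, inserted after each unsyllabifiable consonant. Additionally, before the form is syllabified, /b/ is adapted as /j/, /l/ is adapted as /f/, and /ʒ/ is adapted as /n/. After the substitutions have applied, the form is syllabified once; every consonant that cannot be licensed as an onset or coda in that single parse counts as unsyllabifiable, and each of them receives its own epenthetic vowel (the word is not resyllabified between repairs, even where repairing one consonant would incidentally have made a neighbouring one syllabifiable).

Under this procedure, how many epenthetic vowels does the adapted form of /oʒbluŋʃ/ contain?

After substitution the input is /onjfuŋʃ/.
The unsyllabifiable consonants are /j/, /ʃ/; each receives one epenthetic vowel.

2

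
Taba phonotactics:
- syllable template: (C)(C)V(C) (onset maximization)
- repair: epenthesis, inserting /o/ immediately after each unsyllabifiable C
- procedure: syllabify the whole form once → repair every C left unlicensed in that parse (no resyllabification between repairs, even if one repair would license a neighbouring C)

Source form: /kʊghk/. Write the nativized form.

The consonants /h/, /k/ cannot be parsed into a legal (C)(C)V(C) syllable (at most one coda consonant is licensed; onsets may contain at most 2 consonants).
Each unlicensed consonant becomes the onset of a new syllable: /h/ → /ho/, /k/ → /ko/.

kʊghoko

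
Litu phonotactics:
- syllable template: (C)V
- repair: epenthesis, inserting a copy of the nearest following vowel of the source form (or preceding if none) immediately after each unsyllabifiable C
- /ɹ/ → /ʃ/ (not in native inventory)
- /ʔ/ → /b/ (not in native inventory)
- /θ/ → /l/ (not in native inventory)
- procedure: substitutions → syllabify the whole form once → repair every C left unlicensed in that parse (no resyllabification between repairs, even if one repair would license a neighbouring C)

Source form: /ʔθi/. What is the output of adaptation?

Substitution: /ʔ/ → /b/, /θ/ → /l/, giving /bli/.
The consonants /b/ cannot be parsed into a legal (C)V syllable (no codas are permitted; onsets are limited to one consonant).
Epenthesis after each stranded consonant: /b/ → /bi/.

bili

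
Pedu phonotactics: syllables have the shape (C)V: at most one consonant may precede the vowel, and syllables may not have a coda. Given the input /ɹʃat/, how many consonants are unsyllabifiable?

2

Syllabifying with onset maximization leaves /ɹ/, /t/ stranded (no codas are permitted; onsets are limited to one consonant).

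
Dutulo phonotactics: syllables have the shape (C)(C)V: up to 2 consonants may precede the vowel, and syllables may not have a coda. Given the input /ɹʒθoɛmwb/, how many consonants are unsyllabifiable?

The consonants /ɹ/, /m/, /w/, /b/ cannot be parsed into a legal (C)(C)V syllable (no codas are permitted; onsets may contain at most 2 consonants).

4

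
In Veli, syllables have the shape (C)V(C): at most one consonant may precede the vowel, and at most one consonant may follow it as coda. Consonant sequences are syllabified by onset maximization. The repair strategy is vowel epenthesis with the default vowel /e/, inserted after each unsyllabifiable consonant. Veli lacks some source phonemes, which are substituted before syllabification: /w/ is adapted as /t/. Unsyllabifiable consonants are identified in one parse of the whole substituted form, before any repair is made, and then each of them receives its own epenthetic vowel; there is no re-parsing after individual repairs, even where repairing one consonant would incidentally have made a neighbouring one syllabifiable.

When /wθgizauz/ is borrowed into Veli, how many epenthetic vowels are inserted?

After substitution the input is /tθgizauz/.
The unsyllabifiable consonants are /t/, /θ/; each receives one epenthetic vowel.

2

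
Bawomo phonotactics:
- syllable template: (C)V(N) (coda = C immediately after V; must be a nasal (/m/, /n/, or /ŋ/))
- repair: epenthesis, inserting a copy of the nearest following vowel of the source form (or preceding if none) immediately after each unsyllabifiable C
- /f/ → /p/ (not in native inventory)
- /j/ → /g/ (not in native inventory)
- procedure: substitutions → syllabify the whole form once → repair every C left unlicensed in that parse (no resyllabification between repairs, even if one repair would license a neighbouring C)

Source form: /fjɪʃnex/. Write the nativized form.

Substitution: /f/ → /p/, /j/ → /g/, giving /pgɪʃnex/.
Syllabifying with onset maximization leaves /p/, /ʃ/, /x/ stranded (only a nasal (/m/, /n/, or /ŋ/) is licensed in coda position; onsets are limited to one consonant).
Inserting the epenthetic vowel yields /p/ → /pɪ/, /ʃ/ → /ʃe/, /x/ → /xe/.

pɪgɪʃenexe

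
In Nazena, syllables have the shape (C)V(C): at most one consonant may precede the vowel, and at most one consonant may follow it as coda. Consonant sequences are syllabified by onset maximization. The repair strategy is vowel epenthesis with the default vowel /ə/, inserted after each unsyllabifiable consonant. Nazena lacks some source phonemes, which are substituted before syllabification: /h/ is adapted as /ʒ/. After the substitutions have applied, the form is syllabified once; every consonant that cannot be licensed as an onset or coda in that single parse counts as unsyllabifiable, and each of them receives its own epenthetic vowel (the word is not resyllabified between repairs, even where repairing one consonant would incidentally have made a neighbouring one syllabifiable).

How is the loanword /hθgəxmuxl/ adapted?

Substitution: /h/ → /ʒ/, giving /ʒθgəxmuxl/.
Syllabifying with onset maximization leaves /ʒ/, /θ/, /l/ stranded (at most one coda consonant is licensed; onsets are limited to one consonant).
Epenthesis after each stranded consonant: /ʒ/ → /ʒə/, /θ/ → /θə/, /l/ → /lə/.

ʒəθəgəxmuxlə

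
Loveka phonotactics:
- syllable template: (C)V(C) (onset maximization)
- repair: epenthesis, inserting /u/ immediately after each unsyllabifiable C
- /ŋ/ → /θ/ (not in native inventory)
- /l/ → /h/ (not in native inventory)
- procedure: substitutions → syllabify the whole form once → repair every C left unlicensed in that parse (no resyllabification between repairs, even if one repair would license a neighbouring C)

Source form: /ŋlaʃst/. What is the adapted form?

Substitution: /ŋ/ → /θ/, /l/ → /h/, giving /θhaʃst/.
Under (C)V(C), the unsyllabifiable consonants are /θ/, /s/, /t/ (at most one coda consonant is licensed; onsets are limited to one consonant).
Each unlicensed consonant becomes the onset of a new syllable: /θ/ → /θu/, /s/ → /su/, /t/ → /tu/.

θuhaʃsutu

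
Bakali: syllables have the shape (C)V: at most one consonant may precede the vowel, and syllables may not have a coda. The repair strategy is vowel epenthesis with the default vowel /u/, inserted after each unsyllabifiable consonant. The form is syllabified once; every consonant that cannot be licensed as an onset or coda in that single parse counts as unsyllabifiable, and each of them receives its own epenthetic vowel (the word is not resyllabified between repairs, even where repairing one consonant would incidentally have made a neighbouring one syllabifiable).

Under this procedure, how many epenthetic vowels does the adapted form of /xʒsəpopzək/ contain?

The unsyllabifiable consonants are /x/, /ʒ/, /p/, /k/; each receives one epenthetic vowel.

4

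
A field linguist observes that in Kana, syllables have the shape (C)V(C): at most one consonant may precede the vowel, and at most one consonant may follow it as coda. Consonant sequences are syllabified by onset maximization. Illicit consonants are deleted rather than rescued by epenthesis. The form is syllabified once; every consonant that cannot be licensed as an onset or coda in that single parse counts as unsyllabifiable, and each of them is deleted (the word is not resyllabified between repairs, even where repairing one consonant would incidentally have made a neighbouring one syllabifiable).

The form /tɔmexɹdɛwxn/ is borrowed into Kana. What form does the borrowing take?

Syllabifying with onset maximization leaves /ɹ/, /x/, /n/ stranded (at most one coda consonant is licensed; onsets are limited to one consonant).
Deleting the stranded consonants removes /ɹ/, /x/, /n/.

tɔmexdɛw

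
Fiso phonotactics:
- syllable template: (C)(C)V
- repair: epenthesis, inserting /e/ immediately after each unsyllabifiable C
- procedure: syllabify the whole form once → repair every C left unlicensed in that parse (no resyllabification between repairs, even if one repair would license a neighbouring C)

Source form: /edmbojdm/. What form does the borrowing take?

Under (C)(C)V, the unsyllabifiable consonants are /d/, /j/, /d/, /m/ (no codas are permitted; onsets may contain at most 2 consonants).
Epenthesis after each stranded consonant: /d/ → /de/, /j/ → /je/, /d/ → /de/, /m/ → /me/.

edembojedeme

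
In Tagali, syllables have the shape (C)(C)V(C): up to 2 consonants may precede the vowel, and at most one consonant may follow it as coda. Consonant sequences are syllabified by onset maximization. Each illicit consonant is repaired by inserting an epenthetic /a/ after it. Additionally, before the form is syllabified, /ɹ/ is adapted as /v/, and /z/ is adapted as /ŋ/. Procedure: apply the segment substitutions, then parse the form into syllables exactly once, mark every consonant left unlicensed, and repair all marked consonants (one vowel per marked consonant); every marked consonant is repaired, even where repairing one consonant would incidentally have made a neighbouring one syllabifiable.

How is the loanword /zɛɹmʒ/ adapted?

Substitution: /z/ → /ŋ/, /ɹ/ → /v/, giving /ŋɛvmʒ/.
The consonants /m/, /ʒ/ cannot be parsed into a legal (C)(C)V(C) syllable (at most one coda consonant is licensed; onsets may contain at most 2 consonants).
Inserting the epenthetic vowel yields /m/ → /ma/, /ʒ/ → /ʒa/.

ŋɛvmaʒa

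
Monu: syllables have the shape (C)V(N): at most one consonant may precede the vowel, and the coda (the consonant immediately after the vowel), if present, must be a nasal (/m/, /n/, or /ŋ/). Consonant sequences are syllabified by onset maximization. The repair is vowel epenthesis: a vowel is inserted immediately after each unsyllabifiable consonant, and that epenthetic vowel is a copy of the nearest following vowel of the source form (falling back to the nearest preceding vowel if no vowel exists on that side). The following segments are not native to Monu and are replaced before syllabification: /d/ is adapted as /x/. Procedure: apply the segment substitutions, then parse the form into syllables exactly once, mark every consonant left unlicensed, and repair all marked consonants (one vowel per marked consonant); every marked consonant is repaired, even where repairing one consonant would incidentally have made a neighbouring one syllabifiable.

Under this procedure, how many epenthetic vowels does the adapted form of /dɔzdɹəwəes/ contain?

After substitution the input is /xɔzxɹəwəes/.
The unsyllabifiable consonants are /z/, /x/, /s/; each receives one epenthetic vowel.

3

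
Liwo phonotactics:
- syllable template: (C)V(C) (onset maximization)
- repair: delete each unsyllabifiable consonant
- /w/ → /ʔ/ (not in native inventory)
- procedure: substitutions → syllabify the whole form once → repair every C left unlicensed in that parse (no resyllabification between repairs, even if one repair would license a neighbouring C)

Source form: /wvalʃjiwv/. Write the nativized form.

Substitution: /w/ → /ʔ/, giving /ʔvalʃjiʔv/.
Syllabifying with onset maximization leaves /ʔ/, /ʃ/, /v/ stranded (at most one coda consonant is licensed; onsets are limited to one consonant).
Each unlicensed consonant is deleted: /ʔ/, /ʃ/, /v/.

valjiʔ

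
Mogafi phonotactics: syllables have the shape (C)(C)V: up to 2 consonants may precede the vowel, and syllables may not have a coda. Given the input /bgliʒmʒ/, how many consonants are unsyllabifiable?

Syllabifying with onset maximization leaves /b/, /ʒ/, /m/, /ʒ/ stranded (no codas are permitted; onsets may contain at most 2 consonants).

4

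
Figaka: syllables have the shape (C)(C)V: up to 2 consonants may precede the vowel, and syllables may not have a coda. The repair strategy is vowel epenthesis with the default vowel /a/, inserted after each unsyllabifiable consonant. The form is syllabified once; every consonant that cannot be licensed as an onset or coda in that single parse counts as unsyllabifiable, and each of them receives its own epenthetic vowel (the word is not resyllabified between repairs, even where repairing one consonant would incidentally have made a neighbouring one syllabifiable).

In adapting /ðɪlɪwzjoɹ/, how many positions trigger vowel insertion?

The unsyllabifiable consonants are /w/, /ɹ/; each receives one epenthetic vowel.

2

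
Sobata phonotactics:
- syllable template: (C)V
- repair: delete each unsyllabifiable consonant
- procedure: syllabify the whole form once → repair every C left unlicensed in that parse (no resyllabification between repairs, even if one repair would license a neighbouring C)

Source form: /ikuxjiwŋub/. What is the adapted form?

Syllabifying with onset maximization leaves /x/, /w/, /b/ stranded (no codas are permitted; onsets are limited to one consonant).
Deletion applies to /x/, /w/, /b/.

ikujiŋu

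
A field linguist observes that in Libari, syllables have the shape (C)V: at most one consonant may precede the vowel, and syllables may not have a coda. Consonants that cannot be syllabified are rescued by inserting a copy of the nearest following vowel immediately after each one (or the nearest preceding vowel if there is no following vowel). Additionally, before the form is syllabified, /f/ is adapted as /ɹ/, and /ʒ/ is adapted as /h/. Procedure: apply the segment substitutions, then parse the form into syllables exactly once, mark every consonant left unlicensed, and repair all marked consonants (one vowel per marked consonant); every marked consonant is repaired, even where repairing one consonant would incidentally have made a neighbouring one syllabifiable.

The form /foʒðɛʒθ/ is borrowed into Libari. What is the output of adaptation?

ɹohɛðɛhɛθɛ

Substitution: /f/ → /ɹ/, /ʒ/ → /h/, giving /ɹohðɛhθ/.
Under (C)V, the unsyllabifiable consonants are /h/, /h/, /θ/ (no codas are permitted; onsets are limited to one consonant).
Each unlicensed consonant becomes the onset of a new syllable: /h/ → /hɛ/, /h/ → /hɛ/, /θ/ → /θɛ/.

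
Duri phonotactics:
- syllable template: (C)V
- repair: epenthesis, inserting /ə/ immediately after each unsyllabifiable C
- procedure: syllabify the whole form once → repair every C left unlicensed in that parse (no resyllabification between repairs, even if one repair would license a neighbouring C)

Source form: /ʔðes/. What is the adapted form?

ʔəðesə

Under (C)V, the unsyllabifiable consonants are /ʔ/, /s/ (no codas are permitted; onsets are limited to one consonant).
Each unlicensed consonant becomes the onset of a new syllable: /ʔ/ → /ʔə/, /s/ → /sə/.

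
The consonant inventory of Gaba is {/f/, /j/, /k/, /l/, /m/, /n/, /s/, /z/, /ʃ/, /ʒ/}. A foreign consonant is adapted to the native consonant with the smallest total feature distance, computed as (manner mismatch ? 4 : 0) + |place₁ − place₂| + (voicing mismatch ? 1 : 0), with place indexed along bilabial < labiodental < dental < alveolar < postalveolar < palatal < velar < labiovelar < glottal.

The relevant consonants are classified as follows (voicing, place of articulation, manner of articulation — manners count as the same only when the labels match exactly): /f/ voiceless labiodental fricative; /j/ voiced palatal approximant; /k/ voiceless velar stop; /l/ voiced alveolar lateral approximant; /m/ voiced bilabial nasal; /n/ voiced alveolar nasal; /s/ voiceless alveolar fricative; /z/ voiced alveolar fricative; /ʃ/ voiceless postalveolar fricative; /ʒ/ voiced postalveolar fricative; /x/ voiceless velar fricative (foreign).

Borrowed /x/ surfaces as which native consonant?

ʃ

/ʃ/ is closest: same manner (fricative), place distance 2 (velar→postalveolar), same voicing; total 2. Next closest is /s/ at distance 3.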